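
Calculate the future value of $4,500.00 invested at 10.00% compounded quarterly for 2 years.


Compound interest formula: A = P(1 + r/n)^(nt)
A = $4,500.00 × (1 + 0.1/4)^(4 × 2)
Growth factor: (1 + 0.1/4)^8 = 1.218403
A = $4,500.00 × 1.218403
A = $5,482.81

A = P(1 + r/n)^(nt) = $5,482.81


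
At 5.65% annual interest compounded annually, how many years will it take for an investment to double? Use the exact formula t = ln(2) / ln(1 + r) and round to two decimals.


Doubling condition: (1 + r)^t = 2
Take ln of both sides: t × ln(1 + r) = ln(2)
t = ln(2) / ln(1 + r)
t = 0.693147 / 0.054962
t = 12.61

t = ln(2) / ln(1 + r) = 12.61 years


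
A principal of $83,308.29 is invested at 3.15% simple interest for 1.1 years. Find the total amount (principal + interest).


Total amount formula: A = P(1 + rt) = P + P·r·t
Interest: I = P × r × t = $83,308.29 × 0.0315 × 1.1 = $2,886.63
A = P + I = $83,308.29 + $2,886.63 = $86,194.92

A = P + I = P(1 + rt) = $86,194.92


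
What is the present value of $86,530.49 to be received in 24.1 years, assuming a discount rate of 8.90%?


Present value formula: PV = FV / (1 + r)^t
PV = $86,530.49 / (1 + 0.089)^24.1
PV = $86,530.49 / 7.804982
PV = $11,086.57

PV = FV / (1 + r)^t = $11,086.57


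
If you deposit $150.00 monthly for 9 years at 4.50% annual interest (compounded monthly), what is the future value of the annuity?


Future value of an ordinary annuity: FV = PMT × ((1 + r)^n − 1) / r
Monthly rate r = 0.045/12 = 0.00375, n = 108
FV = $150.00 × ((1 + 0.045/12)^108 − 1) / (0.045/12)
FV = $150.00 × 132.844596
FV = $19,926.69

FV = PMT × ((1+r)^n - 1)/r = $19,926.69


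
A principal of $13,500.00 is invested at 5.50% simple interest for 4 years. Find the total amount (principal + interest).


Total amount formula: A = P(1 + rt) = P + P·r·t
Interest: I = P × r × t = $13,500.00 × 0.055 × 4 = $2,970.00
A = P + I = $13,500.00 + $2,970.00 = $16,470.00

A = P + I = P(1 + rt) = $16,470.00


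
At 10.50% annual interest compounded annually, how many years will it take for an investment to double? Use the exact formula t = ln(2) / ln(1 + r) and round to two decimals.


Doubling condition: (1 + r)^t = 2
Take ln of both sides: t × ln(1 + r) = ln(2)
t = ln(2) / ln(1 + r)
t = 0.693147 / 0.099845
t = 6.94

t = ln(2) / ln(1 + r) = 6.94 years


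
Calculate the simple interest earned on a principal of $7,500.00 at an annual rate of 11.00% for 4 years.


Simple interest formula: I = P × r × t
I = $7,500.00 × 0.11 × 4
I = $3,300.00

I = P × r × t = $3,300.00


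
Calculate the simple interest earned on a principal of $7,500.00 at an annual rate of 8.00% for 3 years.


Simple interest formula: I = P × r × t
I = $7,500.00 × 0.08 × 3
I = $1,800.00

I = P × r × t = $1,800.00


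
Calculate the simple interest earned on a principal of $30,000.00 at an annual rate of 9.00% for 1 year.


Simple interest formula: I = P × r × t
I = $30,000.00 × 0.09 × 1
I = $2,700.00

I = P × r × t = $2,700.00


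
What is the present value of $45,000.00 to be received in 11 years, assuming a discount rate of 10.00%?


Present value formula: PV = FV / (1 + r)^t
PV = $45,000.00 / (1 + 0.1)^11
PV = $45,000.00 / 2.8531167
PV = $15,772.23

PV = FV / (1 + r)^t = $15,772.23


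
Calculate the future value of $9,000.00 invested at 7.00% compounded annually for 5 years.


Compound interest formula: A = P(1 + r/n)^(nt)
A = $9,000.00 × (1 + 0.07/1)^(1 × 5)
Growth factor: (1 + 0.07/1)^5 = 1.402552
A = $9,000.00 × 1.402552
A = $12,622.97

A = P(1 + r/n)^(nt) = $12,622.97


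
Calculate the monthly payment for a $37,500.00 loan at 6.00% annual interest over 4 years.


Loan payment formula: PMT = PV × r / (1 − (1 + r)^(−n))
Monthly rate r = 0.06/12 = 0.005, n = 48 months
Denominator: 1 − (1 + 0.06/12)^(−48) = 0.212902
PMT = $37,500.00 × (0.06/12) / 0.212902
PMT = $880.69 per month

PMT = PV × r / (1-(1+r)^(-n)) = $880.69/month


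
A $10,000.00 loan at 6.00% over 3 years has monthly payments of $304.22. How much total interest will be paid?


Total paid over the life of the loan = PMT × n.
Total paid = $304.22 × 36 = $10,951.92
Total interest = total paid − principal = $10,951.92 − $10,000.00 = $951.92

Total interest = (PMT × n) - PV = $951.92


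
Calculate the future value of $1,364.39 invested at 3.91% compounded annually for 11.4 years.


Compound interest formula: A = P(1 + r/n)^(nt)
A = $1,364.39 × (1 + 0.0391/1)^(1 × 11.4)
Growth factor: (1 + 0.0391/1)^11.4 = 1.548438
A = $1,364.39 × 1.548438
A = $2,112.67

A = P(1 + r/n)^(nt) = $2,112.67


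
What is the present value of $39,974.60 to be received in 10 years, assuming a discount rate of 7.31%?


Present value formula: PV = FV / (1 + r)^t
PV = $39,974.60 / (1 + 0.0731)^10
PV = $39,974.60 / 2.0248924
PV = $19,741.59

PV = FV / (1 + r)^t = $19,741.59


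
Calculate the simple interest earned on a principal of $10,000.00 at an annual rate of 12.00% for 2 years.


Simple interest formula: I = P × r × t
I = $10,000.00 × 0.12 × 2
I = $2,400.00

I = P × r × t = $2,400.00


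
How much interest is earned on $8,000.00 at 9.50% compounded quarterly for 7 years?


Compound interest earned = final amount − principal.
A = P(1 + r/n)^(nt) = $8,000.00 × (1 + 0.095/4)^(4 × 7) = $15,435.46
Interest = A − P = $15,435.46 − $8,000.00 = $7,435.46

Interest = A - P = $7,435.46


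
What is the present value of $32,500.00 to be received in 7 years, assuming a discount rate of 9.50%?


Present value formula: PV = FV / (1 + r)^t
PV = $32,500.00 / (1 + 0.095)^7
PV = $32,500.00 / 1.887552
PV = $17,218.07

PV = FV / (1 + r)^t = $17,218.07


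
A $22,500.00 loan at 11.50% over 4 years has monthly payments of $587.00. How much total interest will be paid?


Total paid over the life of the loan = PMT × n.
Total paid = $587.00 × 48 = $28,176.00
Total interest = total paid − principal = $28,176.00 − $22,500.00 = $5,676.00

Total interest = (PMT × n) - PV = $5,676.00


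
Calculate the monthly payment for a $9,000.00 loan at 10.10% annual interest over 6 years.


Loan payment formula: PMT = PV × r / (1 − (1 + r)^(−n))
Monthly rate r = 0.101/12 ≈ 0.00841667, n = 72 months
Denominator: 1 − (1 + 0.101/12)^(−72) = 0.453086
PMT = $9,000.00 × (0.101/12) / 0.453086
PMT = $167.19 per month

PMT = PV × r / (1-(1+r)^(-n)) = $167.19/month


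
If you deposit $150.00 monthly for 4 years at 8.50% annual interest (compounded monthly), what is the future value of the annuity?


Future value of an ordinary annuity: FV = PMT × ((1 + r)^n − 1) / r
Monthly rate r = 0.085/12 ≈ 0.00708333, n = 48
FV = $150.00 × ((1 + 0.085/12)^48 − 1) / (0.085/12)
FV = $150.00 × 56.931495
FV = $8,539.72

FV = PMT × ((1+r)^n - 1)/r = $8,539.72


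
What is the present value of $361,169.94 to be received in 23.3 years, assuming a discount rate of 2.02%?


Present value formula: PV = FV / (1 + r)^t
PV = $361,169.94 / (1 + 0.0202)^23.3
PV = $361,169.94 / 1.59355823
PV = $226,643.70

PV = FV / (1 + r)^t = $226,643.70


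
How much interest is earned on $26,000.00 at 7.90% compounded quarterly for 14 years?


Compound interest earned = final amount − principal.
A = P(1 + r/n)^(nt) = $26,000.00 × (1 + 0.079/4)^(4 × 14) = $77,735.85
Interest = A − P = $77,735.85 − $26,000.00 = $51,735.85

Interest = A - P = $51,735.85


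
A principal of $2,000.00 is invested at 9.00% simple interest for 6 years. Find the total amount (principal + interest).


Total amount formula: A = P(1 + rt) = P + P·r·t
Interest: I = P × r × t = $2,000.00 × 0.09 × 6 = $1,080.00
A = P + I = $2,000.00 + $1,080.00 = $3,080.00

A = P + I = P(1 + rt) = $3,080.00


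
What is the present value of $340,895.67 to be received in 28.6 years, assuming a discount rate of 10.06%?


Present value formula: PV = FV / (1 + r)^t
PV = $340,895.67 / (1 + 0.1006)^28.6
PV = $340,895.67 / 15.509719
PV = $21,979.49

PV = FV / (1 + r)^t = $21,979.49


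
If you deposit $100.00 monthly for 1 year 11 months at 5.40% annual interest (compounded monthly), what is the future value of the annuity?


Future value of an ordinary annuity: FV = PMT × ((1 + r)^n − 1) / r
Monthly rate r = 0.054/12 = 0.0045, n = 23
FV = $100.00 × ((1 + 0.054/12)^23 − 1) / (0.054/12)
FV = $100.00 × 24.175184
FV = $2,417.52

FV = PMT × ((1+r)^n - 1)/r = $2,417.52


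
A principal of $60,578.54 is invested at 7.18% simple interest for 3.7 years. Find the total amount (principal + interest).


Total amount formula: A = P(1 + rt) = P + P·r·t
Interest: I = P × r × t = $60,578.54 × 0.0718 × 3.7 = $16,093.29
A = P + I = $60,578.54 + $16,093.29 = $76,671.83

A = P + I = P(1 + rt) = $76,671.83


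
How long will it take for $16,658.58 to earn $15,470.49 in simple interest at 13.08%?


Rearrange the simple interest formula for t:
I = P × r × t  ⇒  t = I / (P × r)
t = $15,470.49 / ($16,658.58 × 0.1308)
t = 7.1

t = I/(P×r) = 7.1 years


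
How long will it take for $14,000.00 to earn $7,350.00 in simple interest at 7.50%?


Rearrange the simple interest formula for t:
I = P × r × t  ⇒  t = I / (P × r)
t = $7,350.00 / ($14,000.00 × 0.075)
t = 7

t = I/(P×r) = 7 years


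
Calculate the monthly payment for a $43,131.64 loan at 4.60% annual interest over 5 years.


Loan payment formula: PMT = PV × r / (1 − (1 + r)^(−n))
Monthly rate r = 0.046/12 ≈ 0.00383333, n = 60 months
Denominator: 1 − (1 + 0.046/12)^(−60) = 0.205117
PMT = $43,131.64 × (0.046/12) / 0.205117
PMT = $806.07 per month

PMT = PV × r / (1-(1+r)^(-n)) = $806.07/month


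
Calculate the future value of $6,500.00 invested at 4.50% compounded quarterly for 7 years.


Compound interest formula: A = P(1 + r/n)^(nt)
A = $6,500.00 × (1 + 0.045/4)^(4 × 7)
Growth factor: (1 + 0.045/4)^28 = 1.367852
A = $6,500.00 × 1.367852
A = $8,891.04

A = P(1 + r/n)^(nt) = $8,891.04


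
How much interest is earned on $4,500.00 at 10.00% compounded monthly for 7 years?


Compound interest earned = final amount − principal.
A = P(1 + r/n)^(nt) = $4,500.00 × (1 + 0.1/12)^(12 × 7) = $9,035.64
Interest = A − P = $9,035.64 − $4,500.00 = $4,535.64

Interest = A - P = $4,535.64


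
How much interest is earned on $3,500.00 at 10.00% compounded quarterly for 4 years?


Compound interest earned = final amount − principal.
A = P(1 + r/n)^(nt) = $3,500.00 × (1 + 0.1/4)^(4 × 4) = $5,195.77
Interest = A − P = $5,195.77 − $3,500.00 = $1,695.77

Interest = A - P = $1,695.77


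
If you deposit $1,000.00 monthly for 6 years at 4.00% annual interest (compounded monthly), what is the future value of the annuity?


Future value of an ordinary annuity: FV = PMT × ((1 + r)^n − 1) / r
Monthly rate r = 0.04/12 ≈ 0.00333333, n = 72
FV = $1,000.00 × ((1 + 0.04/12)^72 − 1) / (0.04/12)
FV = $1,000.00 × 81.222564
FV = $81,222.56

FV = PMT × ((1+r)^n - 1)/r = $81,222.56


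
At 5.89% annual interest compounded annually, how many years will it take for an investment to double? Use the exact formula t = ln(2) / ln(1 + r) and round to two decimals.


Doubling condition: (1 + r)^t = 2
Take ln of both sides: t × ln(1 + r) = ln(2)
t = ln(2) / ln(1 + r)
t = 0.693147 / 0.057231
t = 12.11

t = ln(2) / ln(1 + r) = 12.11 years


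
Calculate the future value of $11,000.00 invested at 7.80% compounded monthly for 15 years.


Compound interest formula: A = P(1 + r/n)^(nt)
A = $11,000.00 × (1 + 0.078/12)^(12 × 15)
Growth factor: (1 + 0.078/12)^180 = 3.209817
A = $11,000.00 × 3.209817
A = $35,307.99

A = P(1 + r/n)^(nt) = $35,307.99


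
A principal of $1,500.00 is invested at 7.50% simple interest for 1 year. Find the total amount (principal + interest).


Total amount formula: A = P(1 + rt) = P + P·r·t
Interest: I = P × r × t = $1,500.00 × 0.075 × 1 = $112.50
A = P + I = $1,500.00 + $112.50 = $1,612.50

A = P + I = P(1 + rt) = $1,612.50


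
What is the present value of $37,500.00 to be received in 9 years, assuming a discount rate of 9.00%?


Present value formula: PV = FV / (1 + r)^t
PV = $37,500.00 / (1 + 0.09)^9
PV = $37,500.00 / 2.171893
PV = $17,266.04

PV = FV / (1 + r)^t = $17,266.04


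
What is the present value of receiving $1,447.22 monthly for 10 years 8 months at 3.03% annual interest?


Present value of an ordinary annuity: PV = PMT × (1 − (1 + r)^(−n)) / r
Monthly rate r = 0.0303/12 = 0.002525, n = 128
PV = $1,447.22 × (1 − (1 + 0.0303/12)^(−128)) / (0.0303/12)
PV = $1,447.22 × 109.257826
PV = $158,120.11

PV = PMT × (1-(1+r)^(-n))/r = $158,120.11


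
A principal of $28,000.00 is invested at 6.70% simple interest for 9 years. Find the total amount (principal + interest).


Total amount formula: A = P(1 + rt) = P + P·r·t
Interest: I = P × r × t = $28,000.00 × 0.067 × 9 = $16,884.00
A = P + I = $28,000.00 + $16,884.00 = $44,884.00

A = P + I = P(1 + rt) = $44,884.00


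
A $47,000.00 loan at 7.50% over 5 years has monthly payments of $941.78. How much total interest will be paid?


Total paid over the life of the loan = PMT × n.
Total paid = $941.78 × 60 = $56,506.80
Total interest = total paid − principal = $56,506.80 − $47,000.00 = $9,506.80

Total interest = (PMT × n) - PV = $9,506.80


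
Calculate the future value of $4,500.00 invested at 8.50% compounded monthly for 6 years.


Compound interest formula: A = P(1 + r/n)^(nt)
A = $4,500.00 × (1 + 0.085/12)^(12 × 6)
Growth factor: (1 + 0.085/12)^72 = 1.662300
A = $4,500.00 × 1.662300
A = $7,480.35

A = P(1 + r/n)^(nt) = $7,480.35


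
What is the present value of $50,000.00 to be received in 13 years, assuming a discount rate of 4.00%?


Present value formula: PV = FV / (1 + r)^t
PV = $50,000.00 / (1 + 0.04)^13
PV = $50,000.00 / 1.665074
PV = $30,028.70

PV = FV / (1 + r)^t = $30,028.70


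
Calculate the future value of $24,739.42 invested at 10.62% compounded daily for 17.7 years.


Compound interest formula: A = P(1 + r/n)^(nt)
A = $24,739.42 × (1 + 0.1062/365)^(365 × 17.7)
Growth factor: (1 + 0.1062/365)^6460.5 = 6.550010
A = $24,739.42 × 6.550010
A = $162,043.45

A = P(1 + r/n)^(nt) = $162,043.45


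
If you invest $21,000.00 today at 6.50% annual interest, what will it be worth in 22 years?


Future value formula: FV = PV × (1 + r)^t
FV = $21,000.00 × (1 + 0.065)^22
FV = $21,000.00 × 3.996606
FV = $83,928.73

FV = PV × (1 + r)^t = $83,928.73


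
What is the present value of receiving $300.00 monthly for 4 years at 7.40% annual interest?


Present value of an ordinary annuity: PV = PMT × (1 − (1 + r)^(−n)) / r
Monthly rate r = 0.074/12 ≈ 0.00616667, n = 48
PV = $300.00 × (1 − (1 + 0.074/12)^(−48)) / (0.074/12)
PV = $300.00 × 41.438305
PV = $12,431.49

PV = PMT × (1-(1+r)^(-n))/r = $12,431.49


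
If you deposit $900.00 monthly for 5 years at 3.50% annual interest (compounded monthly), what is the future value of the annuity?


Future value of an ordinary annuity: FV = PMT × ((1 + r)^n − 1) / r
Monthly rate r = 0.035/12 ≈ 0.00291667, n = 60
FV = $900.00 × ((1 + 0.035/12)^60 − 1) / (0.035/12)
FV = $900.00 × 65.466113
FV = $58,919.50

FV = PMT × ((1+r)^n - 1)/r = $58,919.50


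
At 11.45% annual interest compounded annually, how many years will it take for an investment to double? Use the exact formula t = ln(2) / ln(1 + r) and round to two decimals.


Doubling condition: (1 + r)^t = 2
Take ln of both sides: t × ln(1 + r) = ln(2)
t = ln(2) / ln(1 + r)
t = 0.693147 / 0.108406
t = 6.39

t = ln(2) / ln(1 + r) = 6.39 years


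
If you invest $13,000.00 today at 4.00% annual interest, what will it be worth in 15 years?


Future value formula: FV = PV × (1 + r)^t
FV = $13,000.00 × (1 + 0.04)^15
FV = $13,000.00 × 1.800944
FV = $23,412.27

FV = PV × (1 + r)^t = $23,412.27


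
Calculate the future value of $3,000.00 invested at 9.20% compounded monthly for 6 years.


Compound interest formula: A = P(1 + r/n)^(nt)
A = $3,000.00 × (1 + 0.092/12)^(12 × 6)
Growth factor: (1 + 0.092/12)^72 = 1.733071
A = $3,000.00 × 1.733071
A = $5,199.21

A = P(1 + r/n)^(nt) = $5,199.21


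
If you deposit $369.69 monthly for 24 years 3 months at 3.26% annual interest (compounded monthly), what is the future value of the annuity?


Future value of an ordinary annuity: FV = PMT × ((1 + r)^n − 1) / r
Monthly rate r = 0.0326/12 ≈ 0.00271667, n = 291
FV = $369.69 × ((1 + 0.0326/12)^291 − 1) / (0.0326/12)
FV = $369.69 × 442.544833
FV = $163,604.40

FV = PMT × ((1+r)^n - 1)/r = $163,604.40


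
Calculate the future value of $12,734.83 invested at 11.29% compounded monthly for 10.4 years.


Compound interest formula: A = P(1 + r/n)^(nt)
A = $12,734.83 × (1 + 0.1129/12)^(12 × 10.4)
Growth factor: (1 + 0.1129/12)^124.8 = 3.217713
A = $12,734.83 × 3.217713
A = $40,977.03

A = P(1 + r/n)^(nt) = $40,977.03


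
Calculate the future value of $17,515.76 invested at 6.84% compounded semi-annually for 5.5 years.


Compound interest formula: A = P(1 + r/n)^(nt)
A = $17,515.76 × (1 + 0.0684/2)^(2 × 5.5)
Growth factor: (1 + 0.0684/2)^11 = 1.4476043
A = $17,515.76 × 1.4476043
A = $25,355.89

A = P(1 + r/n)^(nt) = $25,355.89


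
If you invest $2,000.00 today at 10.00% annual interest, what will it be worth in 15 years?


Future value formula: FV = PV × (1 + r)^t
FV = $2,000.00 × (1 + 0.1)^15
FV = $2,000.00 × 4.177248
FV = $8,354.50

FV = PV × (1 + r)^t = $8,354.50


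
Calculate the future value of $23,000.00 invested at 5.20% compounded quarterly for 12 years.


Compound interest formula: A = P(1 + r/n)^(nt)
A = $23,000.00 × (1 + 0.052/4)^(4 × 12)
Growth factor: (1 + 0.052/4)^48 = 1.8588887
A = $23,000.00 × 1.8588887
A = $42,754.44

A = P(1 + r/n)^(nt) = $42,754.44


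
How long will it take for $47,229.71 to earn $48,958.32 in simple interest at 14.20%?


Rearrange the simple interest formula for t:
I = P × r × t  ⇒  t = I / (P × r)
t = $48,958.32 / ($47,229.71 × 0.142)
t = 7.3

t = I/(P×r) = 7.3 years


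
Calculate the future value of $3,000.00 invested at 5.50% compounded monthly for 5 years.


Compound interest formula: A = P(1 + r/n)^(nt)
A = $3,000.00 × (1 + 0.055/12)^(12 × 5)
Growth factor: (1 + 0.055/12)^60 = 1.315704
A = $3,000.00 × 1.315704
A = $3,947.11

A = P(1 + r/n)^(nt) = $3,947.11


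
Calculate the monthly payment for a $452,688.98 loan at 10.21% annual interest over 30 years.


Loan payment formula: PMT = PV × r / (1 − (1 + r)^(−n))
Monthly rate r = 0.1021/12 ≈ 0.00850833, n = 360 months
Denominator: 1 − (1 + 0.1021/12)^(−360) = 0.952643
PMT = $452,688.98 × (0.1021/12) / 0.952643
PMT = $4,043.10 per month

PMT = PV × r / (1-(1+r)^(-n)) = $4,043.10/month


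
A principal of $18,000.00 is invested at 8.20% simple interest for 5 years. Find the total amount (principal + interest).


Total amount formula: A = P(1 + rt) = P + P·r·t
Interest: I = P × r × t = $18,000.00 × 0.082 × 5 = $7,380.00
A = P + I = $18,000.00 + $7,380.00 = $25,380.00

A = P + I = P(1 + rt) = $25,380.00


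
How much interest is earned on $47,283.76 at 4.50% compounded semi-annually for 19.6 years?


Compound interest earned = final amount − principal.
A = P(1 + r/n)^(nt) = $47,283.76 × (1 + 0.045/2)^(2 × 19.6) = $113,113.39
Interest = A − P = $113,113.39 − $47,283.76 = $65,829.63

Interest = A - P = $65,829.63


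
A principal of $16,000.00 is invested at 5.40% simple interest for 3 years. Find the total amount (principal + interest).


Total amount formula: A = P(1 + rt) = P + P·r·t
Interest: I = P × r × t = $16,000.00 × 0.054 × 3 = $2,592.00
A = P + I = $16,000.00 + $2,592.00 = $18,592.00

A = P + I = P(1 + rt) = $18,592.00


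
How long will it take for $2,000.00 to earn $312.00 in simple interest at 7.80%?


Rearrange the simple interest formula for t:
I = P × r × t  ⇒  t = I / (P × r)
t = $312.00 / ($2,000.00 × 0.078)
t = 2

t = I/(P×r) = 2 years


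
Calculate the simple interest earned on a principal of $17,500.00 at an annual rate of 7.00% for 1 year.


Simple interest formula: I = P × r × t
I = $17,500.00 × 0.07 × 1
I = $1,225.00

I = P × r × t = $1,225.00


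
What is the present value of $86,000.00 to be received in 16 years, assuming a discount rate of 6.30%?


Present value formula: PV = FV / (1 + r)^t
PV = $86,000.00 / (1 + 0.063)^16
PV = $86,000.00 / 2.657861
PV = $32,356.85

PV = FV / (1 + r)^t = $32,356.85


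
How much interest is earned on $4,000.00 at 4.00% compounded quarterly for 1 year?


Compound interest earned = final amount − principal.
A = P(1 + r/n)^(nt) = $4,000.00 × (1 + 0.04/4)^(4 × 1) = $4,162.42
Interest = A − P = $4,162.42 − $4,000.00 = $162.42

Interest = A - P = $162.42


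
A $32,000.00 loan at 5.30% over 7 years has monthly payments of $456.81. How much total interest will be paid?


Total paid over the life of the loan = PMT × n.
Total paid = $456.81 × 84 = $38,372.04
Total interest = total paid − principal = $38,372.04 − $32,000.00 = $6,372.04

Total interest = (PMT × n) - PV = $6,372.04


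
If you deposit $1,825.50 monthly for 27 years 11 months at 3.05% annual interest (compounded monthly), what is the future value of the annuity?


Future value of an ordinary annuity: FV = PMT × ((1 + r)^n − 1) / r
Monthly rate r = 0.0305/12 ≈ 0.00254167, n = 335
FV = $1,825.50 × ((1 + 0.0305/12)^335 − 1) / (0.0305/12)
FV = $1,825.50 × 527.422286
FV = $962,809.38

FV = PMT × ((1+r)^n - 1)/r = $962,809.38


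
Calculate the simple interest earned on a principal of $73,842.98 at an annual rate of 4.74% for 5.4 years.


Simple interest formula: I = P × r × t
I = $73,842.98 × 0.0474 × 5.4
I = $18,900.85

I = P × r × t = $18,900.85


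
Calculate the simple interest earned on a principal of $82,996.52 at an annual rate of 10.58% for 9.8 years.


Simple interest formula: I = P × r × t
I = $82,996.52 × 0.1058 × 9.8
I = $86,054.11

I = P × r × t = $86,054.11


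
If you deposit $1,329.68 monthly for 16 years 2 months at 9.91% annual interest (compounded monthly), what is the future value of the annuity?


Future value of an ordinary annuity: FV = PMT × ((1 + r)^n − 1) / r
Monthly rate r = 0.0991/12 ≈ 0.00825833, n = 194
FV = $1,329.68 × ((1 + 0.0991/12)^194 − 1) / (0.0991/12)
FV = $1,329.68 × 476.001439
FV = $632,929.59

FV = PMT × ((1+r)^n - 1)/r = $632,929.59


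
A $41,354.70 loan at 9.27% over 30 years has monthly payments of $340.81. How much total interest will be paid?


Total paid over the life of the loan = PMT × n.
Total paid = $340.81 × 360 = $122,691.60
Total interest = total paid − principal = $122,691.60 − $41,354.70 = $81,336.90

Total interest = (PMT × n) - PV = $81,336.90


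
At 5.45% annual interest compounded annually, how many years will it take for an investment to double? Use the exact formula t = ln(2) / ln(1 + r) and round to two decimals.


Doubling condition: (1 + r)^t = 2
Take ln of both sides: t × ln(1 + r) = ln(2)
t = ln(2) / ln(1 + r)
t = 0.693147 / 0.053067
t = 13.06

t = ln(2) / ln(1 + r) = 13.06 years


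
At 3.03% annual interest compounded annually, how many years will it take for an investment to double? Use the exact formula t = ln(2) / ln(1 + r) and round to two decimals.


Doubling condition: (1 + r)^t = 2
Take ln of both sides: t × ln(1 + r) = ln(2)
t = ln(2) / ln(1 + r)
t = 0.693147 / 0.029850
t = 23.22

t = ln(2) / ln(1 + r) = 23.22 years


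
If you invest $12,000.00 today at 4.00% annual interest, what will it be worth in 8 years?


Future value formula: FV = PV × (1 + r)^t
FV = $12,000.00 × (1 + 0.04)^8
FV = $12,000.00 × 1.368569
FV = $16,422.83

FV = PV × (1 + r)^t = $16,422.83


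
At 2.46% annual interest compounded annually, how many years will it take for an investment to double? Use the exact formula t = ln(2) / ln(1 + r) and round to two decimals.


Doubling condition: (1 + r)^t = 2
Take ln of both sides: t × ln(1 + r) = ln(2)
t = ln(2) / ln(1 + r)
t = 0.693147 / 0.024302
t = 28.52

t = ln(2) / ln(1 + r) = 28.52 years


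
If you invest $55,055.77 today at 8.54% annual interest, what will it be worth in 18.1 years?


Future value formula: FV = PV × (1 + r)^t
FV = $55,055.77 × (1 + 0.0854)^18.1
FV = $55,055.77 × 4.40733124
FV = $242,649.02

FV = PV × (1 + r)^t = $242,649.02


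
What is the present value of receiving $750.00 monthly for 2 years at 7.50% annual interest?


Present value of an ordinary annuity: PV = PMT × (1 − (1 + r)^(−n)) / r
Monthly rate r = 0.075/12 = 0.00625, n = 24
PV = $750.00 × (1 − (1 + 0.075/12)^(−24)) / (0.075/12)
PV = $750.00 × 22.222423
PV = $16,666.82

PV = PMT × (1-(1+r)^(-n))/r = $16,666.82


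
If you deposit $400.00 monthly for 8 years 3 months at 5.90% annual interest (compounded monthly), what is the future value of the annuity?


Future value of an ordinary annuity: FV = PMT × ((1 + r)^n − 1) / r
Monthly rate r = 0.059/12 ≈ 0.00491667, n = 99
FV = $400.00 × ((1 + 0.059/12)^99 − 1) / (0.059/12)
FV = $400.00 × 127.135004
FV = $50,854.00

FV = PMT × ((1+r)^n - 1)/r = $50,854.00


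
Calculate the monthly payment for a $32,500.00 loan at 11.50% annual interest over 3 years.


Loan payment formula: PMT = PV × r / (1 − (1 + r)^(−n))
Monthly rate r = 0.115/12 ≈ 0.00958333, n = 36 months
Denominator: 1 − (1 + 0.115/12)^(−36) = 0.290615
PMT = $32,500.00 × (0.115/12) / 0.290615
PMT = $1,071.72 per month

PMT = PV × r / (1-(1+r)^(-n)) = $1,071.72/month


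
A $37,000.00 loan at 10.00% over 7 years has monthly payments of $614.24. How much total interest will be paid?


Total paid over the life of the loan = PMT × n.
Total paid = $614.24 × 84 = $51,596.16
Total interest = total paid − principal = $51,596.16 − $37,000.00 = $14,596.16

Total interest = (PMT × n) - PV = $14,596.16


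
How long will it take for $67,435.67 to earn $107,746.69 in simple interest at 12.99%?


Rearrange the simple interest formula for t:
I = P × r × t  ⇒  t = I / (P × r)
t = $107,746.69 / ($67,435.67 × 0.1299)
t = 12.3

t = I/(P×r) = 12.3 years


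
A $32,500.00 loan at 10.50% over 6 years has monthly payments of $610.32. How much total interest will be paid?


Total paid over the life of the loan = PMT × n.
Total paid = $610.32 × 72 = $43,943.04
Total interest = total paid − principal = $43,943.04 − $32,500.00 = $11,443.04

Total interest = (PMT × n) - PV = $11,443.04


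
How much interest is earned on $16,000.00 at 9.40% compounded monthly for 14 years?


Compound interest earned = final amount − principal.
A = P(1 + r/n)^(nt) = $16,000.00 × (1 + 0.094/12)^(12 × 14) = $59,350.54
Interest = A − P = $59,350.54 − $16,000.00 = $43,350.54

Interest = A - P = $43,350.54


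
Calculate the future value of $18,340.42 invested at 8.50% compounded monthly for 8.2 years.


Compound interest formula: A = P(1 + r/n)^(nt)
A = $18,340.42 × (1 + 0.085/12)^(12 × 8.2)
Growth factor: (1 + 0.085/12)^98.4 = 2.002794
A = $18,340.42 × 2.002794
A = $36,732.08

A = P(1 + r/n)^(nt) = $36,732.08


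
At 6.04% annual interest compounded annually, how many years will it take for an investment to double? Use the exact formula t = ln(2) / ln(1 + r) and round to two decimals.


Doubling condition: (1 + r)^t = 2
Take ln of both sides: t × ln(1 + r) = ln(2)
t = ln(2) / ln(1 + r)
t = 0.693147 / 0.058646
t = 11.82

t = ln(2) / ln(1 + r) = 11.82 years


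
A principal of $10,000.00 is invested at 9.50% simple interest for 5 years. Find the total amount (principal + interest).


Total amount formula: A = P(1 + rt) = P + P·r·t
Interest: I = P × r × t = $10,000.00 × 0.095 × 5 = $4,750.00
A = P + I = $10,000.00 + $4,750.00 = $14,750.00

A = P + I = P(1 + rt) = $14,750.00


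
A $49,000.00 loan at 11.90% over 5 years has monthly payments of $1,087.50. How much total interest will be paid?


Total paid over the life of the loan = PMT × n.
Total paid = $1,087.50 × 60 = $65,250.00
Total interest = total paid − principal = $65,250.00 − $49,000.00 = $16,250.00

Total interest = (PMT × n) - PV = $16,250.00


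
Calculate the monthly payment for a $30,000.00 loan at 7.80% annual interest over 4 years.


Loan payment formula: PMT = PV × r / (1 − (1 + r)^(−n))
Monthly rate r = 0.078/12 = 0.0065, n = 48 months
Denominator: 1 − (1 + 0.078/12)^(−48) = 0.267279
PMT = $30,000.00 × (0.078/12) / 0.267279
PMT = $729.57 per month

PMT = PV × r / (1-(1+r)^(-n)) = $729.57/month


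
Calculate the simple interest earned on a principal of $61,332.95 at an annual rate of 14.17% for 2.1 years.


Simple interest formula: I = P × r × t
I = $61,332.95 × 0.1417 × 2.1
I = $18,250.85

I = P × r × t = $18,250.85


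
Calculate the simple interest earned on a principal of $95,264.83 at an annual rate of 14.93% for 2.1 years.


Simple interest formula: I = P × r × t
I = $95,264.83 × 0.1493 × 2.1
I = $29,868.38

I = P × r × t = $29,868.38


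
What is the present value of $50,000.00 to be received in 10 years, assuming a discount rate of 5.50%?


Present value formula: PV = FV / (1 + r)^t
PV = $50,000.00 / (1 + 0.055)^10
PV = $50,000.00 / 1.7081445
PV = $29,271.53

PV = FV / (1 + r)^t = $29,271.53


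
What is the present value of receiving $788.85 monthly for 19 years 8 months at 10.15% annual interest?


Present value of an ordinary annuity: PV = PMT × (1 − (1 + r)^(−n)) / r
Monthly rate r = 0.1015/12 ≈ 0.00845833, n = 236
PV = $788.85 × (1 − (1 + 0.1015/12)^(−236)) / (0.1015/12)
PV = $788.85 × 102.029516
PV = $80,485.98

PV = PMT × (1-(1+r)^(-n))/r = $80,485.98


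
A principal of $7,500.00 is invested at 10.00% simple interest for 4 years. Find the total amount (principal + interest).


Total amount formula: A = P(1 + rt) = P + P·r·t
Interest: I = P × r × t = $7,500.00 × 0.1 × 4 = $3,000.00
A = P + I = $7,500.00 + $3,000.00 = $10,500.00

A = P + I = P(1 + rt) = $10,500.00


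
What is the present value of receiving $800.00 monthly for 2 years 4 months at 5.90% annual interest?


Present value of an ordinary annuity: PV = PMT × (1 − (1 + r)^(−n)) / r
Monthly rate r = 0.059/12 ≈ 0.00491667, n = 28
PV = $800.00 × (1 − (1 + 0.059/12)^(−28)) / (0.059/12)
PV = $800.00 × 26.098353
PV = $20,878.68

PV = PMT × (1-(1+r)^(-n))/r = $20,878.68


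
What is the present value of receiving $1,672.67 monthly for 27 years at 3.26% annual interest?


Present value of an ordinary annuity: PV = PMT × (1 − (1 + r)^(−n)) / r
Monthly rate r = 0.0326/12 ≈ 0.00271667, n = 324
PV = $1,672.67 × (1 − (1 + 0.0326/12)^(−324)) / (0.0326/12)
PV = $1,672.67 × 215.265578
PV = $360,068.27

PV = PMT × (1-(1+r)^(-n))/r = $360,068.27


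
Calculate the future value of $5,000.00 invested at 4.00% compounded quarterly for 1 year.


Compound interest formula: A = P(1 + r/n)^(nt)
A = $5,000.00 × (1 + 0.04/4)^(4 × 1)
Growth factor: (1 + 0.04/4)^4 = 1.040604
A = $5,000.00 × 1.040604
A = $5,203.02

A = P(1 + r/n)^(nt) = $5,203.02


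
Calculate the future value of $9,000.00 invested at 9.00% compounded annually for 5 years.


Compound interest formula: A = P(1 + r/n)^(nt)
A = $9,000.00 × (1 + 0.09/1)^(1 × 5)
Growth factor: (1 + 0.09/1)^5 = 1.538624
A = $9,000.00 × 1.538624
A = $13,847.62

A = P(1 + r/n)^(nt) = $13,847.62


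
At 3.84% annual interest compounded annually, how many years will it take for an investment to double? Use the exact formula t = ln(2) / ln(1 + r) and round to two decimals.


Doubling condition: (1 + r)^t = 2
Take ln of both sides: t × ln(1 + r) = ln(2)
t = ln(2) / ln(1 + r)
t = 0.693147 / 0.037681
t = 18.40

t = ln(2) / ln(1 + r) = 18.40 years


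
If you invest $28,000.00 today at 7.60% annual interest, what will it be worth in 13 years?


Future value formula: FV = PV × (1 + r)^t
FV = $28,000.00 × (1 + 0.076)^13
FV = $28,000.00 × 2.5915496
FV = $72,563.39

FV = PV × (1 + r)^t = $72,563.39


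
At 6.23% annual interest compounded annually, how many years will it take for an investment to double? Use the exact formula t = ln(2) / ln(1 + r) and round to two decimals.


Doubling condition: (1 + r)^t = 2
Take ln of both sides: t × ln(1 + r) = ln(2)
t = ln(2) / ln(1 + r)
t = 0.693147 / 0.060436
t = 11.47

t = ln(2) / ln(1 + r) = 11.47 years


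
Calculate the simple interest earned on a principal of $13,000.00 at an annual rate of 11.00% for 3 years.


Simple interest formula: I = P × r × t
I = $13,000.00 × 0.11 × 3
I = $4,290.00

I = P × r × t = $4,290.00


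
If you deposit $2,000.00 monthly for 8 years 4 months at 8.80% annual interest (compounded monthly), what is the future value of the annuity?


Future value of an ordinary annuity: FV = PMT × ((1 + r)^n − 1) / r
Monthly rate r = 0.088/12 ≈ 0.00733333, n = 100
FV = $2,000.00 × ((1 + 0.088/12)^100 − 1) / (0.088/12)
FV = $2,000.00 × 146.788017
FV = $293,576.03

FV = PMT × ((1+r)^n - 1)/r = $293,576.03


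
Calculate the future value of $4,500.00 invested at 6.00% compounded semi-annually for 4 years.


Compound interest formula: A = P(1 + r/n)^(nt)
A = $4,500.00 × (1 + 0.06/2)^(2 × 4)
Growth factor: (1 + 0.06/2)^8 = 1.2667701
A = $4,500.00 × 1.2667701
A = $5,700.47

A = P(1 + r/n)^(nt) = $5,700.47


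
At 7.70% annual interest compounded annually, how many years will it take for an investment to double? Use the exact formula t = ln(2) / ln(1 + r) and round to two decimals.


Doubling condition: (1 + r)^t = 2
Take ln of both sides: t × ln(1 + r) = ln(2)
t = ln(2) / ln(1 + r)
t = 0.693147 / 0.074179
t = 9.34

t = ln(2) / ln(1 + r) = 9.34 years


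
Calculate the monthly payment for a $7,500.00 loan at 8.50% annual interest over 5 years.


Loan payment formula: PMT = PV × r / (1 − (1 + r)^(−n))
Monthly rate r = 0.085/12 ≈ 0.00708333, n = 60 months
Denominator: 1 − (1 + 0.085/12)^(−60) = 0.345250
PMT = $7,500.00 × (0.085/12) / 0.345250
PMT = $153.87 per month

PMT = PV × r / (1-(1+r)^(-n)) = $153.87/month


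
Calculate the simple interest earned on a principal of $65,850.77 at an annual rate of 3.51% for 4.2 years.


Simple interest formula: I = P × r × t
I = $65,850.77 × 0.0351 × 4.2
I = $9,707.72

I = P × r × t = $9,707.72


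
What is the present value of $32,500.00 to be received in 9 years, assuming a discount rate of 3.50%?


Present value formula: PV = FV / (1 + r)^t
PV = $32,500.00 / (1 + 0.035)^9
PV = $32,500.00 / 1.362897
PV = $23,846.26

PV = FV / (1 + r)^t = $23,846.26


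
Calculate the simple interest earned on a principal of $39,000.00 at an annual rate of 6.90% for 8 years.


Simple interest formula: I = P × r × t
I = $39,000.00 × 0.069 × 8
I = $21,528.00

I = P × r × t = $21,528.00


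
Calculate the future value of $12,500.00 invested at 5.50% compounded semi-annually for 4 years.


Compound interest formula: A = P(1 + r/n)^(nt)
A = $12,500.00 × (1 + 0.055/2)^(2 × 4)
Growth factor: (1 + 0.055/2)^8 = 1.242381
A = $12,500.00 × 1.242381
A = $15,529.76

A = P(1 + r/n)^(nt) = $15,529.76


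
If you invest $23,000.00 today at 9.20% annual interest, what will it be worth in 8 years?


Future value formula: FV = PV × (1 + r)^t
FV = $23,000.00 × (1 + 0.092)^8
FV = $23,000.00 × 2.022000
FV = $46,506.00

FV = PV × (1 + r)^t = $46,506.00


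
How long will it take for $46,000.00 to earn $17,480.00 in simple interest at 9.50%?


Rearrange the simple interest formula for t:
I = P × r × t  ⇒  t = I / (P × r)
t = $17,480.00 / ($46,000.00 × 0.095)
t = 4

t = I/(P×r) = 4 years


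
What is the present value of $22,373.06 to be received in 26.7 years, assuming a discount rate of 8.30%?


Present value formula: PV = FV / (1 + r)^t
PV = $22,373.06 / (1 + 0.083)^26.7
PV = $22,373.06 / 8.405814
PV = $2,661.62

PV = FV / (1 + r)^t = $2,661.62


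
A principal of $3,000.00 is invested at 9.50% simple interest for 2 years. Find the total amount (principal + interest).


Total amount formula: A = P(1 + rt) = P + P·r·t
Interest: I = P × r × t = $3,000.00 × 0.095 × 2 = $570.00
A = P + I = $3,000.00 + $570.00 = $3,570.00

A = P + I = P(1 + rt) = $3,570.00


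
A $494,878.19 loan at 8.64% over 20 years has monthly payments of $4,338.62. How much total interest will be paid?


Total paid over the life of the loan = PMT × n.
Total paid = $4,338.62 × 240 = $1,041,268.80
Total interest = total paid − principal = $1,041,268.80 − $494,878.19 = $546,390.61

Total interest = (PMT × n) - PV = $546,390.61


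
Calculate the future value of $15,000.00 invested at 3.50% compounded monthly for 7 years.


Compound interest formula: A = P(1 + r/n)^(nt)
A = $15,000.00 × (1 + 0.035/12)^(12 × 7)
Growth factor: (1 + 0.035/12)^84 = 1.277166
A = $15,000.00 × 1.277166
A = $19,157.49

A = P(1 + r/n)^(nt) = $19,157.49


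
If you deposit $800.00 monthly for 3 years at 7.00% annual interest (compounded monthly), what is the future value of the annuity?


Future value of an ordinary annuity: FV = PMT × ((1 + r)^n − 1) / r
Monthly rate r = 0.07/12 ≈ 0.00583333, n = 36
FV = $800.00 × ((1 + 0.07/12)^36 − 1) / (0.07/12)
FV = $800.00 × 39.930101
FV = $31,944.08

FV = PMT × ((1+r)^n - 1)/r = $31,944.08


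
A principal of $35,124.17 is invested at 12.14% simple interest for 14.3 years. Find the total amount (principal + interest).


Total amount formula: A = P(1 + rt) = P + P·r·t
Interest: I = P × r × t = $35,124.17 × 0.1214 × 14.3 = $60,976.26
A = P + I = $35,124.17 + $60,976.26 = $96,100.43

A = P + I = P(1 + rt) = $96,100.43


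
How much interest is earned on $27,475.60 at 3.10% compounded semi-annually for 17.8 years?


Compound interest earned = final amount − principal.
A = P(1 + r/n)^(nt) = $27,475.60 × (1 + 0.031/2)^(2 × 17.8) = $47,506.45
Interest = A − P = $47,506.45 − $27,475.60 = $20,030.85

Interest = A - P = $20,030.85


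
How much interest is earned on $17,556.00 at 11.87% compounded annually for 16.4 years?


Compound interest earned = final amount − principal.
A = P(1 + r/n)^(nt) = $17,556.00 × (1 + 0.1187/1)^(1 × 16.4) = $110,491.59
Interest = A − P = $110,491.59 − $17,556.00 = $92,935.59

Interest = A - P = $92,935.59


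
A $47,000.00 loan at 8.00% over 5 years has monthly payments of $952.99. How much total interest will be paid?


Total paid over the life of the loan = PMT × n.
Total paid = $952.99 × 60 = $57,179.40
Total interest = total paid − principal = $57,179.40 − $47,000.00 = $10,179.40

Total interest = (PMT × n) - PV = $10,179.40


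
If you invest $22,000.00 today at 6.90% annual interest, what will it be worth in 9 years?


Future value formula: FV = PV × (1 + r)^t
FV = $22,000.00 × (1 + 0.069)^9
FV = $22,000.00 × 1.823053
FV = $40,107.17

FV = PV × (1 + r)^t = $40,107.17


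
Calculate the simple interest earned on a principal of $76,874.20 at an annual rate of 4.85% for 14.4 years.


Simple interest formula: I = P × r × t
I = $76,874.20 × 0.0485 × 14.4
I = $53,688.94

I = P × r × t = $53,688.94


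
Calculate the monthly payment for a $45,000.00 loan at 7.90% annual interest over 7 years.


Loan payment formula: PMT = PV × r / (1 − (1 + r)^(−n))
Monthly rate r = 0.079/12 ≈ 0.00658333, n = 84 months
Denominator: 1 − (1 + 0.079/12)^(−84) = 0.423735
PMT = $45,000.00 × (0.079/12) / 0.423735
PMT = $699.14 per month

PMT = PV × r / (1-(1+r)^(-n)) = $699.14/month


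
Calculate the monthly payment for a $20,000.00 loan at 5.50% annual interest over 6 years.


Loan payment formula: PMT = PV × r / (1 − (1 + r)^(−n))
Monthly rate r = 0.055/12 ≈ 0.00458333, n = 72 months
Denominator: 1 − (1 + 0.055/12)^(−72) = 0.280534
PMT = $20,000.00 × (0.055/12) / 0.280534
PMT = $326.76 per month

PMT = PV × r / (1-(1+r)^(-n)) = $326.76/month
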